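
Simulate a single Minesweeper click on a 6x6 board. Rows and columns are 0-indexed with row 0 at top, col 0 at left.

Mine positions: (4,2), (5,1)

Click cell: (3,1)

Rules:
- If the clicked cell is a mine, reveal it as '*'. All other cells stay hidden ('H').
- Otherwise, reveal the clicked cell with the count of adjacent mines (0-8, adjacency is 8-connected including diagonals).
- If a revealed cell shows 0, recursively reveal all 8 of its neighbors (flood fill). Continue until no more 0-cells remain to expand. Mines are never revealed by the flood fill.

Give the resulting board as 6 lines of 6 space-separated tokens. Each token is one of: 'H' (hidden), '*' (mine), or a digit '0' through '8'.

H H H H H H
H H H H H H
H H H H H H
H 1 H H H H
H H H H H H
H H H H H H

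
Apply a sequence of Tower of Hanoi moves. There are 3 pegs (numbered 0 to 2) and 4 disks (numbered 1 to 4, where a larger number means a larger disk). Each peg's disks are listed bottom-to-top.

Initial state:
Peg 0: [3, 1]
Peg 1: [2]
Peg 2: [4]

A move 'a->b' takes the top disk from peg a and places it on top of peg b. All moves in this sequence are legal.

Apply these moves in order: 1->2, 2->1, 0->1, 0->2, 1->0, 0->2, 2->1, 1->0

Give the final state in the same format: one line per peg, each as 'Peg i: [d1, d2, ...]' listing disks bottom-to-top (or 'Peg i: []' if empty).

Answer: Peg 0: [1]
Peg 1: [2]
Peg 2: [4, 3]

Derivation:
After move 1 (1->2):
Peg 0: [3, 1]
Peg 1: []
Peg 2: [4, 2]

After move 2 (2->1):
Peg 0: [3, 1]
Peg 1: [2]
Peg 2: [4]

After move 3 (0->1):
Peg 0: [3]
Peg 1: [2, 1]
Peg 2: [4]

After move 4 (0->2):
Peg 0: []
Peg 1: [2, 1]
Peg 2: [4, 3]

After move 5 (1->0):
Peg 0: [1]
Peg 1: [2]
Peg 2: [4, 3]

After move 6 (0->2):
Peg 0: []
Peg 1: [2]
Peg 2: [4, 3, 1]

After move 7 (2->1):
Peg 0: []
Peg 1: [2, 1]
Peg 2: [4, 3]

After move 8 (1->0):
Peg 0: [1]
Peg 1: [2]
Peg 2: [4, 3]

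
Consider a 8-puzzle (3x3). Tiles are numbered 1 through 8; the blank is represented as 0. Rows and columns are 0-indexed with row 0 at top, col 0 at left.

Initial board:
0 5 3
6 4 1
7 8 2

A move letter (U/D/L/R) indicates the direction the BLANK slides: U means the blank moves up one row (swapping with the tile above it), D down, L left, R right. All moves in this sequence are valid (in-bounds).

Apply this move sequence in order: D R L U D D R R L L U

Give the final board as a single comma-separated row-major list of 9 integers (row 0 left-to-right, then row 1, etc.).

Answer: 6, 5, 3, 0, 4, 1, 7, 8, 2

Derivation:
After move 1 (D):
6 5 3
0 4 1
7 8 2

After move 2 (R):
6 5 3
4 0 1
7 8 2

After move 3 (L):
6 5 3
0 4 1
7 8 2

After move 4 (U):
0 5 3
6 4 1
7 8 2

After move 5 (D):
6 5 3
0 4 1
7 8 2

After move 6 (D):
6 5 3
7 4 1
0 8 2

After move 7 (R):
6 5 3
7 4 1
8 0 2

After move 8 (R):
6 5 3
7 4 1
8 2 0

After move 9 (L):
6 5 3
7 4 1
8 0 2

After move 10 (L):
6 5 3
7 4 1
0 8 2

After move 11 (U):
6 5 3
0 4 1
7 8 2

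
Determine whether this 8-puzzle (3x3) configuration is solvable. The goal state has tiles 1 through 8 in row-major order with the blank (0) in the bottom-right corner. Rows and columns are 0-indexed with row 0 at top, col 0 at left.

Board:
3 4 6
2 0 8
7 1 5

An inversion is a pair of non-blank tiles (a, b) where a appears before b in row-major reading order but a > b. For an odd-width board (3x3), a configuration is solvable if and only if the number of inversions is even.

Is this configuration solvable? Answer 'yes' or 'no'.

Inversions (pairs i<j in row-major order where tile[i] > tile[j] > 0): 13
13 is odd, so the puzzle is not solvable.

Answer: no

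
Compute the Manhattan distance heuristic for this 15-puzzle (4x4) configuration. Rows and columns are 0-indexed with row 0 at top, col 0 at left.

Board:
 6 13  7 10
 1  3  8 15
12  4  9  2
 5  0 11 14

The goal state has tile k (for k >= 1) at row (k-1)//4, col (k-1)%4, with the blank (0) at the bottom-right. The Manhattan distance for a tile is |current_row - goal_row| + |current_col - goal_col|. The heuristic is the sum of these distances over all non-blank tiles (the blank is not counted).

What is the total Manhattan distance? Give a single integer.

Answer: 36

Derivation:
Tile 6: (0,0)->(1,1) = 2
Tile 13: (0,1)->(3,0) = 4
Tile 7: (0,2)->(1,2) = 1
Tile 10: (0,3)->(2,1) = 4
Tile 1: (1,0)->(0,0) = 1
Tile 3: (1,1)->(0,2) = 2
Tile 8: (1,2)->(1,3) = 1
Tile 15: (1,3)->(3,2) = 3
Tile 12: (2,0)->(2,3) = 3
Tile 4: (2,1)->(0,3) = 4
Tile 9: (2,2)->(2,0) = 2
Tile 2: (2,3)->(0,1) = 4
Tile 5: (3,0)->(1,0) = 2
Tile 11: (3,2)->(2,2) = 1
Tile 14: (3,3)->(3,1) = 2
Sum: 2 + 4 + 1 + 4 + 1 + 2 + 1 + 3 + 3 + 4 + 2 + 4 + 2 + 1 + 2 = 36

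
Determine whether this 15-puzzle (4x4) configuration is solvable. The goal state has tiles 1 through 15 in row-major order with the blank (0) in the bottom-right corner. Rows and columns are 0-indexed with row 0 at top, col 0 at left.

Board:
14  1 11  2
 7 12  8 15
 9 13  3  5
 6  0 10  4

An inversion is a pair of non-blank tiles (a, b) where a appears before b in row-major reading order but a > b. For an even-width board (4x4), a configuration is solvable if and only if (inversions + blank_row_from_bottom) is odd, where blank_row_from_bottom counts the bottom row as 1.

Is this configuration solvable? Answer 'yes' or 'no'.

Inversions: 56
Blank is in row 3 (0-indexed from top), which is row 1 counting from the bottom (bottom = 1).
56 + 1 = 57, which is odd, so the puzzle is solvable.

Answer: yes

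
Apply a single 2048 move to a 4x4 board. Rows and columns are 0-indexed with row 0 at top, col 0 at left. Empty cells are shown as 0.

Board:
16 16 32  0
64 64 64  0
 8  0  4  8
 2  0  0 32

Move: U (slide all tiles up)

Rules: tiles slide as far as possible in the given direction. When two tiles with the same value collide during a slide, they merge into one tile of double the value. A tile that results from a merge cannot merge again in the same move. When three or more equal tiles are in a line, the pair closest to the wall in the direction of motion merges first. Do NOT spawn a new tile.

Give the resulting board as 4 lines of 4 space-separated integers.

Slide up:
col 0: [16, 64, 8, 2] -> [16, 64, 8, 2]
col 1: [16, 64, 0, 0] -> [16, 64, 0, 0]
col 2: [32, 64, 4, 0] -> [32, 64, 4, 0]
col 3: [0, 0, 8, 32] -> [8, 32, 0, 0]

Answer: 16 16 32  8
64 64 64 32
 8  0  4  0
 2  0  0  0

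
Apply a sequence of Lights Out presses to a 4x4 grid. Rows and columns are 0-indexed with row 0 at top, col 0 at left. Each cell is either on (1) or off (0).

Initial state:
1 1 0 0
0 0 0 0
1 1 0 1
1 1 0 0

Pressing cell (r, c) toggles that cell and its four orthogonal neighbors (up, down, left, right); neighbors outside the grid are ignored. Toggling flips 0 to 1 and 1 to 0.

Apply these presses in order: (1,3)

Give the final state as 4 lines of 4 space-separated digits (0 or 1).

Answer: 1 1 0 1
0 0 1 1
1 1 0 0
1 1 0 0

Derivation:
After press 1 at (1,3):
1 1 0 1
0 0 1 1
1 1 0 0
1 1 0 0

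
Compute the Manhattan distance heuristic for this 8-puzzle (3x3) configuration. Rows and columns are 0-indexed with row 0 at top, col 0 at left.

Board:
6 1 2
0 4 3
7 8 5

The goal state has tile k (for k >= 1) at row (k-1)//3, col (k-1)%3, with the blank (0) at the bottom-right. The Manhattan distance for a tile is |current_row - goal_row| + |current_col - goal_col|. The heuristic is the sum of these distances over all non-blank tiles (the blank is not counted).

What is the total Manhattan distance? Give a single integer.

Tile 6: at (0,0), goal (1,2), distance |0-1|+|0-2| = 3
Tile 1: at (0,1), goal (0,0), distance |0-0|+|1-0| = 1
Tile 2: at (0,2), goal (0,1), distance |0-0|+|2-1| = 1
Tile 4: at (1,1), goal (1,0), distance |1-1|+|1-0| = 1
Tile 3: at (1,2), goal (0,2), distance |1-0|+|2-2| = 1
Tile 7: at (2,0), goal (2,0), distance |2-2|+|0-0| = 0
Tile 8: at (2,1), goal (2,1), distance |2-2|+|1-1| = 0
Tile 5: at (2,2), goal (1,1), distance |2-1|+|2-1| = 2
Sum: 3 + 1 + 1 + 1 + 1 + 0 + 0 + 2 = 9

Answer: 9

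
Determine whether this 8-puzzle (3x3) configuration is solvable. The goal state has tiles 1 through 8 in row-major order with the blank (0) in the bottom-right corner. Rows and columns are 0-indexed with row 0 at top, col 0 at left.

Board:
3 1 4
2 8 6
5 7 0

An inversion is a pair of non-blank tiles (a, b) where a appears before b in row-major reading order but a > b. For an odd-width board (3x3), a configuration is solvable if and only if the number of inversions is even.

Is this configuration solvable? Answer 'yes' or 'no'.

Inversions (pairs i<j in row-major order where tile[i] > tile[j] > 0): 7
7 is odd, so the puzzle is not solvable.

Answer: no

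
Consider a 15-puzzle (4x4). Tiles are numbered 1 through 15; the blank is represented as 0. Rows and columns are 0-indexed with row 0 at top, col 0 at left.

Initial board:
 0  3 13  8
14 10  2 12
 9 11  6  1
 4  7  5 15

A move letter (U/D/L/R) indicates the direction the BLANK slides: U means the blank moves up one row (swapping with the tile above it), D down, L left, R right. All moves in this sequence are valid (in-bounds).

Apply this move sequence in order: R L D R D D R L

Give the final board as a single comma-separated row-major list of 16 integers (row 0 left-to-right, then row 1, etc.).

Answer: 14, 3, 13, 8, 10, 11, 2, 12, 9, 7, 6, 1, 4, 0, 5, 15

Derivation:
After move 1 (R):
 3  0 13  8
14 10  2 12
 9 11  6  1
 4  7  5 15

After move 2 (L):
 0  3 13  8
14 10  2 12
 9 11  6  1
 4  7  5 15

After move 3 (D):
14  3 13  8
 0 10  2 12
 9 11  6  1
 4  7  5 15

After move 4 (R):
14  3 13  8
10  0  2 12
 9 11  6  1
 4  7  5 15

After move 5 (D):
14  3 13  8
10 11  2 12
 9  0  6  1
 4  7  5 15

After move 6 (D):
14  3 13  8
10 11  2 12
 9  7  6  1
 4  0  5 15

After move 7 (R):
14  3 13  8
10 11  2 12
 9  7  6  1
 4  5  0 15

After move 8 (L):
14  3 13  8
10 11  2 12
 9  7  6  1
 4  0  5 15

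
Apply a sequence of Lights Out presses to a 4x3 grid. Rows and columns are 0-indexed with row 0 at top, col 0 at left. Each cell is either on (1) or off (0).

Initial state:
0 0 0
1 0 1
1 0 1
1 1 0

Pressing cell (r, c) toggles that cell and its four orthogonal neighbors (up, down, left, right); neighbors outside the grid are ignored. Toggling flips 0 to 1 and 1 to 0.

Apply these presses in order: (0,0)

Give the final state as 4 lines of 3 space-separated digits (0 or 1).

Answer: 1 1 0
0 0 1
1 0 1
1 1 0

Derivation:
After press 1 at (0,0):
1 1 0
0 0 1
1 0 1
1 1 0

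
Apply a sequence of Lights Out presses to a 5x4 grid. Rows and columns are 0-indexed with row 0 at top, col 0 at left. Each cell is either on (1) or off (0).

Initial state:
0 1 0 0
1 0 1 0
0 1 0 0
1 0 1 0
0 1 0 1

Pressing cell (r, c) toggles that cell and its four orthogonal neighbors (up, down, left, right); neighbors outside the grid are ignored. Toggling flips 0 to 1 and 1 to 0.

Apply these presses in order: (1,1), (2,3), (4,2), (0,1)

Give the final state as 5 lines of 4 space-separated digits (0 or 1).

Answer: 1 1 1 0
0 0 0 1
0 0 1 1
1 0 0 1
0 0 1 0

Derivation:
After press 1 at (1,1):
0 0 0 0
0 1 0 0
0 0 0 0
1 0 1 0
0 1 0 1

After press 2 at (2,3):
0 0 0 0
0 1 0 1
0 0 1 1
1 0 1 1
0 1 0 1

After press 3 at (4,2):
0 0 0 0
0 1 0 1
0 0 1 1
1 0 0 1
0 0 1 0

After press 4 at (0,1):
1 1 1 0
0 0 0 1
0 0 1 1
1 0 0 1
0 0 1 0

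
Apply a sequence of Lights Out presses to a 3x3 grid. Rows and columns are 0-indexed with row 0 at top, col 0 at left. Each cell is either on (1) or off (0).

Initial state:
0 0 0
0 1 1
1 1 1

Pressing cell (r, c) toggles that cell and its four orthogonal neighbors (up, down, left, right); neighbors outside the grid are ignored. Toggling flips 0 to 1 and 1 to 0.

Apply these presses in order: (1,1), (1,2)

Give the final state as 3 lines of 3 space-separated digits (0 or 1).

Answer: 0 1 1
1 1 1
1 0 0

Derivation:
After press 1 at (1,1):
0 1 0
1 0 0
1 0 1

After press 2 at (1,2):
0 1 1
1 1 1
1 0 0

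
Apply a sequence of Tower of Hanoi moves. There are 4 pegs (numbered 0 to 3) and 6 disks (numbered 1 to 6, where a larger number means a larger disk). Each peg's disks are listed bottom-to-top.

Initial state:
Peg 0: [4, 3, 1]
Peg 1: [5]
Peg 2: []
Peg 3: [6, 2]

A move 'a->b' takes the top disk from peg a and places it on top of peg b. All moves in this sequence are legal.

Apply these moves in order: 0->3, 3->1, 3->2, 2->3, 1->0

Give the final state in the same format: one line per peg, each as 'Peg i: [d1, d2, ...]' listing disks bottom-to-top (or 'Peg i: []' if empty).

Answer: Peg 0: [4, 3, 1]
Peg 1: [5]
Peg 2: []
Peg 3: [6, 2]

Derivation:
After move 1 (0->3):
Peg 0: [4, 3]
Peg 1: [5]
Peg 2: []
Peg 3: [6, 2, 1]

After move 2 (3->1):
Peg 0: [4, 3]
Peg 1: [5, 1]
Peg 2: []
Peg 3: [6, 2]

After move 3 (3->2):
Peg 0: [4, 3]
Peg 1: [5, 1]
Peg 2: [2]
Peg 3: [6]

After move 4 (2->3):
Peg 0: [4, 3]
Peg 1: [5, 1]
Peg 2: []
Peg 3: [6, 2]

After move 5 (1->0):
Peg 0: [4, 3, 1]
Peg 1: [5]
Peg 2: []
Peg 3: [6, 2]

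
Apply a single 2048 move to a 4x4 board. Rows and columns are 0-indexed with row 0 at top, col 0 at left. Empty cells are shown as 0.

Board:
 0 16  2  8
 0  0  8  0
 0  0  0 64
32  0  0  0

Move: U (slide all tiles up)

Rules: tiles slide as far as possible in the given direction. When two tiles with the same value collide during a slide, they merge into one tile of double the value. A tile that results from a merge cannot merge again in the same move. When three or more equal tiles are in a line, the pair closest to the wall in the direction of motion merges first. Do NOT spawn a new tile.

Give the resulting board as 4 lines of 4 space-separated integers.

Slide up:
col 0: [0, 0, 0, 32] -> [32, 0, 0, 0]
col 1: [16, 0, 0, 0] -> [16, 0, 0, 0]
col 2: [2, 8, 0, 0] -> [2, 8, 0, 0]
col 3: [8, 0, 64, 0] -> [8, 64, 0, 0]

Answer: 32 16  2  8
 0  0  8 64
 0  0  0  0
 0  0  0  0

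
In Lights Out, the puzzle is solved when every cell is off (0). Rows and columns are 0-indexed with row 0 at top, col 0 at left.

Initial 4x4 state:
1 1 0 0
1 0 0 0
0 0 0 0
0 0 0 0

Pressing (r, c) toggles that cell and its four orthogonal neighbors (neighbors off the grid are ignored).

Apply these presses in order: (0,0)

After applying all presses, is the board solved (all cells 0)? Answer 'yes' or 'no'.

Answer: yes

Derivation:
After press 1 at (0,0):
0 0 0 0
0 0 0 0
0 0 0 0
0 0 0 0

Lights still on: 0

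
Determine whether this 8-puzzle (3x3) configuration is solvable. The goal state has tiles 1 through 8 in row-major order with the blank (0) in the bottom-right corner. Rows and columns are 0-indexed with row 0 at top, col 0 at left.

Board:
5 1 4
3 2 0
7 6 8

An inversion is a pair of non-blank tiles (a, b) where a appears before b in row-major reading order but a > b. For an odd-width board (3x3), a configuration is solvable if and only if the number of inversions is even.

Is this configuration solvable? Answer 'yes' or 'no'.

Answer: yes

Derivation:
Inversions (pairs i<j in row-major order where tile[i] > tile[j] > 0): 8
8 is even, so the puzzle is solvable.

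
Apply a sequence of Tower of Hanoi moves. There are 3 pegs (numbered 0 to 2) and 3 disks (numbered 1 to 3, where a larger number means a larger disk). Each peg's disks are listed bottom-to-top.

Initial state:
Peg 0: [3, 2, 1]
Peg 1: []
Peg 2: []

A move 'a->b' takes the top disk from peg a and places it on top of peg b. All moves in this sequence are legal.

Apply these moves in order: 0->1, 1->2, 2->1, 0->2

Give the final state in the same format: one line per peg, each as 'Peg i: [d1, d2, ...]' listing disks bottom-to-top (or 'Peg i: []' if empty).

Answer: Peg 0: [3]
Peg 1: [1]
Peg 2: [2]

Derivation:
After move 1 (0->1):
Peg 0: [3, 2]
Peg 1: [1]
Peg 2: []

After move 2 (1->2):
Peg 0: [3, 2]
Peg 1: []
Peg 2: [1]

After move 3 (2->1):
Peg 0: [3, 2]
Peg 1: [1]
Peg 2: []

After move 4 (0->2):
Peg 0: [3]
Peg 1: [1]
Peg 2: [2]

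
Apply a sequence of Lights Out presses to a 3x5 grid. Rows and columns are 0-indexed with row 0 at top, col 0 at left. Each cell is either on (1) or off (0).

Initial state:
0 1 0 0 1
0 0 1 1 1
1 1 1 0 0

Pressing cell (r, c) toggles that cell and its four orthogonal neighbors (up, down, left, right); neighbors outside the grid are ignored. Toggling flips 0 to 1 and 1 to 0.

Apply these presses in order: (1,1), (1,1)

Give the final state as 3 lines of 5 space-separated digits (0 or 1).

After press 1 at (1,1):
0 0 0 0 1
1 1 0 1 1
1 0 1 0 0

After press 2 at (1,1):
0 1 0 0 1
0 0 1 1 1
1 1 1 0 0

Answer: 0 1 0 0 1
0 0 1 1 1
1 1 1 0 0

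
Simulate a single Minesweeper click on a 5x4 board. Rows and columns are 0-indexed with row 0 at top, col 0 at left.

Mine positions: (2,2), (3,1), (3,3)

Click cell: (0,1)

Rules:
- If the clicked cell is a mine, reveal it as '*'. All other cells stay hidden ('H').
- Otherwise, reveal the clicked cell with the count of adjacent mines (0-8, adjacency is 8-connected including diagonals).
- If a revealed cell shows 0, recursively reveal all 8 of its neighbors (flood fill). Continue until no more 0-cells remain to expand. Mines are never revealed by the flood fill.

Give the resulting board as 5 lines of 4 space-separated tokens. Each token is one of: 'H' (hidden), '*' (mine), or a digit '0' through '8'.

0 0 0 0
0 1 1 1
1 2 H H
H H H H
H H H H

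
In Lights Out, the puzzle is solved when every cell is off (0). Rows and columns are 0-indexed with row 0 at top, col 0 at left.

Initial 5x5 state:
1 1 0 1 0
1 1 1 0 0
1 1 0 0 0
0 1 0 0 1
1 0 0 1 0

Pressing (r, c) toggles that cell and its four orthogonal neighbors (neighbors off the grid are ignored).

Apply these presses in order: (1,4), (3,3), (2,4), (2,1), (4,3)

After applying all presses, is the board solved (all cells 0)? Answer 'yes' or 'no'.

Answer: no

Derivation:
After press 1 at (1,4):
1 1 0 1 1
1 1 1 1 1
1 1 0 0 1
0 1 0 0 1
1 0 0 1 0

After press 2 at (3,3):
1 1 0 1 1
1 1 1 1 1
1 1 0 1 1
0 1 1 1 0
1 0 0 0 0

After press 3 at (2,4):
1 1 0 1 1
1 1 1 1 0
1 1 0 0 0
0 1 1 1 1
1 0 0 0 0

After press 4 at (2,1):
1 1 0 1 1
1 0 1 1 0
0 0 1 0 0
0 0 1 1 1
1 0 0 0 0

After press 5 at (4,3):
1 1 0 1 1
1 0 1 1 0
0 0 1 0 0
0 0 1 0 1
1 0 1 1 1

Lights still on: 14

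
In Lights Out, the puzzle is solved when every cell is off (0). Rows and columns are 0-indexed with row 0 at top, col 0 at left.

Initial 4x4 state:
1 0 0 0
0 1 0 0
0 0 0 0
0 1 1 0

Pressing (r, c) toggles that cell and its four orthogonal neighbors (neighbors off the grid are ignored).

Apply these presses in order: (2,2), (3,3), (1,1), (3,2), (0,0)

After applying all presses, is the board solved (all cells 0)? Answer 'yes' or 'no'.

After press 1 at (2,2):
1 0 0 0
0 1 1 0
0 1 1 1
0 1 0 0

After press 2 at (3,3):
1 0 0 0
0 1 1 0
0 1 1 0
0 1 1 1

After press 3 at (1,1):
1 1 0 0
1 0 0 0
0 0 1 0
0 1 1 1

After press 4 at (3,2):
1 1 0 0
1 0 0 0
0 0 0 0
0 0 0 0

After press 5 at (0,0):
0 0 0 0
0 0 0 0
0 0 0 0
0 0 0 0

Lights still on: 0

Answer: yes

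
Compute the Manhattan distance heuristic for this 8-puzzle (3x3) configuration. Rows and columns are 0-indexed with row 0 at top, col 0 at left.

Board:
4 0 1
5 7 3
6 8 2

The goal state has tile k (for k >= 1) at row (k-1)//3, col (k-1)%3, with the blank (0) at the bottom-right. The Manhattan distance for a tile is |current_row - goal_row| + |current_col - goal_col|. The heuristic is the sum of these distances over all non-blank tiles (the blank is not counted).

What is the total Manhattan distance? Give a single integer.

Tile 4: (0,0)->(1,0) = 1
Tile 1: (0,2)->(0,0) = 2
Tile 5: (1,0)->(1,1) = 1
Tile 7: (1,1)->(2,0) = 2
Tile 3: (1,2)->(0,2) = 1
Tile 6: (2,0)->(1,2) = 3
Tile 8: (2,1)->(2,1) = 0
Tile 2: (2,2)->(0,1) = 3
Sum: 1 + 2 + 1 + 2 + 1 + 3 + 0 + 3 = 13

Answer: 13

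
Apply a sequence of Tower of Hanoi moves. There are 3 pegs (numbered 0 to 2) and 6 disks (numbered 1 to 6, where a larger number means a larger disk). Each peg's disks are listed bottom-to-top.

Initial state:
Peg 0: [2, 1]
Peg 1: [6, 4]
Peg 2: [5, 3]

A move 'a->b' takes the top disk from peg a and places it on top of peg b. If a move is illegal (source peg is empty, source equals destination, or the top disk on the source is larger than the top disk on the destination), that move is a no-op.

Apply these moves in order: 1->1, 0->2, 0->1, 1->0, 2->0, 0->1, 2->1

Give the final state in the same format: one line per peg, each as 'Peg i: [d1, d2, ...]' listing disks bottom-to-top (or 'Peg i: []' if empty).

Answer: Peg 0: [2]
Peg 1: [6, 4, 1]
Peg 2: [5, 3]

Derivation:
After move 1 (1->1):
Peg 0: [2, 1]
Peg 1: [6, 4]
Peg 2: [5, 3]

After move 2 (0->2):
Peg 0: [2]
Peg 1: [6, 4]
Peg 2: [5, 3, 1]

After move 3 (0->1):
Peg 0: []
Peg 1: [6, 4, 2]
Peg 2: [5, 3, 1]

After move 4 (1->0):
Peg 0: [2]
Peg 1: [6, 4]
Peg 2: [5, 3, 1]

After move 5 (2->0):
Peg 0: [2, 1]
Peg 1: [6, 4]
Peg 2: [5, 3]

After move 6 (0->1):
Peg 0: [2]
Peg 1: [6, 4, 1]
Peg 2: [5, 3]

After move 7 (2->1):
Peg 0: [2]
Peg 1: [6, 4, 1]
Peg 2: [5, 3]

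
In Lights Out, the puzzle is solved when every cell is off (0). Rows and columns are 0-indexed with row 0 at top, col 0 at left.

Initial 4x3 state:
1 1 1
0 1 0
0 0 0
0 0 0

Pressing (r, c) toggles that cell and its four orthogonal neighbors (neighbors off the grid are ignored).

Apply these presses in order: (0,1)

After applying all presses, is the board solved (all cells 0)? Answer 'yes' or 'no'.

After press 1 at (0,1):
0 0 0
0 0 0
0 0 0
0 0 0

Lights still on: 0

Answer: yes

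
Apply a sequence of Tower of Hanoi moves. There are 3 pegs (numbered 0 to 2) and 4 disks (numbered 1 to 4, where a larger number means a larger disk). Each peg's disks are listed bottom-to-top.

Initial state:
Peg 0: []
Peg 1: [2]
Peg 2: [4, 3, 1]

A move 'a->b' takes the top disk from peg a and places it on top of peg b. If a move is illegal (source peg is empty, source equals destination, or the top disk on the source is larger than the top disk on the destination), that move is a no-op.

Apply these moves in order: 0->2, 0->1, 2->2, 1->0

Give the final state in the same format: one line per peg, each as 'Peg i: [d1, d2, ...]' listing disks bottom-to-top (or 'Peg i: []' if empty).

After move 1 (0->2):
Peg 0: []
Peg 1: [2]
Peg 2: [4, 3, 1]

After move 2 (0->1):
Peg 0: []
Peg 1: [2]
Peg 2: [4, 3, 1]

After move 3 (2->2):
Peg 0: []
Peg 1: [2]
Peg 2: [4, 3, 1]

After move 4 (1->0):
Peg 0: [2]
Peg 1: []
Peg 2: [4, 3, 1]

Answer: Peg 0: [2]
Peg 1: []
Peg 2: [4, 3, 1]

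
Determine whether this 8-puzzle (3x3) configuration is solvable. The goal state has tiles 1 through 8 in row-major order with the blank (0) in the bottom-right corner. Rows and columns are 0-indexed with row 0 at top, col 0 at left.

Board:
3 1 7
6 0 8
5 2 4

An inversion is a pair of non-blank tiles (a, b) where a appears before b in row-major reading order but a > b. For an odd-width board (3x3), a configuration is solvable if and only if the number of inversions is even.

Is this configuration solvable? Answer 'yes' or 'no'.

Inversions (pairs i<j in row-major order where tile[i] > tile[j] > 0): 14
14 is even, so the puzzle is solvable.

Answer: yes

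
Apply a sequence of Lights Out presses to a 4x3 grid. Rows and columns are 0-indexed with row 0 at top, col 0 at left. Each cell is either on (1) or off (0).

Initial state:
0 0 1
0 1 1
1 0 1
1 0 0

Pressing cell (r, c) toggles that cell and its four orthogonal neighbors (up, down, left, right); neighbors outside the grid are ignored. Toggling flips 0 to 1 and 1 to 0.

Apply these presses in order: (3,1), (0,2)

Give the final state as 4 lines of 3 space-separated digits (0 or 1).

Answer: 0 1 0
0 1 0
1 1 1
0 1 1

Derivation:
After press 1 at (3,1):
0 0 1
0 1 1
1 1 1
0 1 1

After press 2 at (0,2):
0 1 0
0 1 0
1 1 1
0 1 1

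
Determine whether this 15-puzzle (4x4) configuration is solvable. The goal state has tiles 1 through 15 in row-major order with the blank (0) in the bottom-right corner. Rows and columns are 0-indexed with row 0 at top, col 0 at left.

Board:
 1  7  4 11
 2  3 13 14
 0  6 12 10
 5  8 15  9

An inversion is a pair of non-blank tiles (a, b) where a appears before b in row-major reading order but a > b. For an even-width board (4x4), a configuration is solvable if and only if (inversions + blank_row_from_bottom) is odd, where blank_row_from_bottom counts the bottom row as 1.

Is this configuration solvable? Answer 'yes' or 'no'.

Answer: yes

Derivation:
Inversions: 35
Blank is in row 2 (0-indexed from top), which is row 2 counting from the bottom (bottom = 1).
35 + 2 = 37, which is odd, so the puzzle is solvable.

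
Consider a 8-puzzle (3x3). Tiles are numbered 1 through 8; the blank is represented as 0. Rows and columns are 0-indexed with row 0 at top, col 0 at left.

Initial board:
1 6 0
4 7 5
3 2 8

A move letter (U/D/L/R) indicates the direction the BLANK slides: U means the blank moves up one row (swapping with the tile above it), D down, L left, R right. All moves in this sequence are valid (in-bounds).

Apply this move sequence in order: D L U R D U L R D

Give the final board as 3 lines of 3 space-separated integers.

After move 1 (D):
1 6 5
4 7 0
3 2 8

After move 2 (L):
1 6 5
4 0 7
3 2 8

After move 3 (U):
1 0 5
4 6 7
3 2 8

After move 4 (R):
1 5 0
4 6 7
3 2 8

After move 5 (D):
1 5 7
4 6 0
3 2 8

After move 6 (U):
1 5 0
4 6 7
3 2 8

After move 7 (L):
1 0 5
4 6 7
3 2 8

After move 8 (R):
1 5 0
4 6 7
3 2 8

After move 9 (D):
1 5 7
4 6 0
3 2 8

Answer: 1 5 7
4 6 0
3 2 8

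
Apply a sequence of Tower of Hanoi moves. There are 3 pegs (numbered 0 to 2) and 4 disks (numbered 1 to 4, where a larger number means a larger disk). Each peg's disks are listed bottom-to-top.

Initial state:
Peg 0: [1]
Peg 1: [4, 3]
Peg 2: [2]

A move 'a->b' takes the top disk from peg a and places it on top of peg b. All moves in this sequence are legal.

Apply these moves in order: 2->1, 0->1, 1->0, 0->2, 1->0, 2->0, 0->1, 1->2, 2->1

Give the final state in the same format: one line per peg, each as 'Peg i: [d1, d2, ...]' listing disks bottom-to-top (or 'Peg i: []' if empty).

Answer: Peg 0: [2]
Peg 1: [4, 3, 1]
Peg 2: []

Derivation:
After move 1 (2->1):
Peg 0: [1]
Peg 1: [4, 3, 2]
Peg 2: []

After move 2 (0->1):
Peg 0: []
Peg 1: [4, 3, 2, 1]
Peg 2: []

After move 3 (1->0):
Peg 0: [1]
Peg 1: [4, 3, 2]
Peg 2: []

After move 4 (0->2):
Peg 0: []
Peg 1: [4, 3, 2]
Peg 2: [1]

After move 5 (1->0):
Peg 0: [2]
Peg 1: [4, 3]
Peg 2: [1]

After move 6 (2->0):
Peg 0: [2, 1]
Peg 1: [4, 3]
Peg 2: []

After move 7 (0->1):
Peg 0: [2]
Peg 1: [4, 3, 1]
Peg 2: []

After move 8 (1->2):
Peg 0: [2]
Peg 1: [4, 3]
Peg 2: [1]

After move 9 (2->1):
Peg 0: [2]
Peg 1: [4, 3, 1]
Peg 2: []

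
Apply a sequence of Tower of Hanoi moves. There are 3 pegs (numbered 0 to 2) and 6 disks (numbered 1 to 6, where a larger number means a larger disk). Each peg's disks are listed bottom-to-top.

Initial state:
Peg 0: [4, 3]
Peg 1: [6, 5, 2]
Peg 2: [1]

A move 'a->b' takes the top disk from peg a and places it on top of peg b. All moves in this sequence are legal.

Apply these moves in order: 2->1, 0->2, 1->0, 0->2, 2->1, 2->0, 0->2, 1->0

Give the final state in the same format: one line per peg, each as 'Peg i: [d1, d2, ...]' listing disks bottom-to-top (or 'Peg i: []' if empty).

After move 1 (2->1):
Peg 0: [4, 3]
Peg 1: [6, 5, 2, 1]
Peg 2: []

After move 2 (0->2):
Peg 0: [4]
Peg 1: [6, 5, 2, 1]
Peg 2: [3]

After move 3 (1->0):
Peg 0: [4, 1]
Peg 1: [6, 5, 2]
Peg 2: [3]

After move 4 (0->2):
Peg 0: [4]
Peg 1: [6, 5, 2]
Peg 2: [3, 1]

After move 5 (2->1):
Peg 0: [4]
Peg 1: [6, 5, 2, 1]
Peg 2: [3]

After move 6 (2->0):
Peg 0: [4, 3]
Peg 1: [6, 5, 2, 1]
Peg 2: []

After move 7 (0->2):
Peg 0: [4]
Peg 1: [6, 5, 2, 1]
Peg 2: [3]

After move 8 (1->0):
Peg 0: [4, 1]
Peg 1: [6, 5, 2]
Peg 2: [3]

Answer: Peg 0: [4, 1]
Peg 1: [6, 5, 2]
Peg 2: [3]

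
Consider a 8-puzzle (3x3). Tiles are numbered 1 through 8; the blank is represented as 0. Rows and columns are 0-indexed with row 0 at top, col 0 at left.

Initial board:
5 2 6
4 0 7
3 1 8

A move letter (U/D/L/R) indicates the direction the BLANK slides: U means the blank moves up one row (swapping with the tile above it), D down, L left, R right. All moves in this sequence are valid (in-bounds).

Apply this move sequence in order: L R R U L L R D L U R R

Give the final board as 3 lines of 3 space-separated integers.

After move 1 (L):
5 2 6
0 4 7
3 1 8

After move 2 (R):
5 2 6
4 0 7
3 1 8

After move 3 (R):
5 2 6
4 7 0
3 1 8

After move 4 (U):
5 2 0
4 7 6
3 1 8

After move 5 (L):
5 0 2
4 7 6
3 1 8

After move 6 (L):
0 5 2
4 7 6
3 1 8

After move 7 (R):
5 0 2
4 7 6
3 1 8

After move 8 (D):
5 7 2
4 0 6
3 1 8

After move 9 (L):
5 7 2
0 4 6
3 1 8

After move 10 (U):
0 7 2
5 4 6
3 1 8

After move 11 (R):
7 0 2
5 4 6
3 1 8

After move 12 (R):
7 2 0
5 4 6
3 1 8

Answer: 7 2 0
5 4 6
3 1 8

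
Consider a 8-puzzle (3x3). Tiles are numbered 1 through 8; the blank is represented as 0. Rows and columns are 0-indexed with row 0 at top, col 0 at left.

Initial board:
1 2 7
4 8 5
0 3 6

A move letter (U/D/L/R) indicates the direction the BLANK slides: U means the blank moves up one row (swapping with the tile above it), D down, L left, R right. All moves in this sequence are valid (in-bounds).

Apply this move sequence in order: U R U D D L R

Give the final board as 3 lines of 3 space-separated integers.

Answer: 1 2 7
8 3 5
4 0 6

Derivation:
After move 1 (U):
1 2 7
0 8 5
4 3 6

After move 2 (R):
1 2 7
8 0 5
4 3 6

After move 3 (U):
1 0 7
8 2 5
4 3 6

After move 4 (D):
1 2 7
8 0 5
4 3 6

After move 5 (D):
1 2 7
8 3 5
4 0 6

After move 6 (L):
1 2 7
8 3 5
0 4 6

After move 7 (R):
1 2 7
8 3 5
4 0 6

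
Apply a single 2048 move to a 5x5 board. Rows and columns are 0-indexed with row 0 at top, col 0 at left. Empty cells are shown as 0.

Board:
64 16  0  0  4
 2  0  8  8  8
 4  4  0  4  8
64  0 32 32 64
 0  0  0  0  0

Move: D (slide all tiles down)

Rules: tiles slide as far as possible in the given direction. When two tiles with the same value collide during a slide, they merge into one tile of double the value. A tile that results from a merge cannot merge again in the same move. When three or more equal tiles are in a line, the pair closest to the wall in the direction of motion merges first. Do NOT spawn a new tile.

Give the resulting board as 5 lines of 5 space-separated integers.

Answer:  0  0  0  0  0
64  0  0  0  0
 2  0  0  8  4
 4 16  8  4 16
64  4 32 32 64

Derivation:
Slide down:
col 0: [64, 2, 4, 64, 0] -> [0, 64, 2, 4, 64]
col 1: [16, 0, 4, 0, 0] -> [0, 0, 0, 16, 4]
col 2: [0, 8, 0, 32, 0] -> [0, 0, 0, 8, 32]
col 3: [0, 8, 4, 32, 0] -> [0, 0, 8, 4, 32]
col 4: [4, 8, 8, 64, 0] -> [0, 0, 4, 16, 64]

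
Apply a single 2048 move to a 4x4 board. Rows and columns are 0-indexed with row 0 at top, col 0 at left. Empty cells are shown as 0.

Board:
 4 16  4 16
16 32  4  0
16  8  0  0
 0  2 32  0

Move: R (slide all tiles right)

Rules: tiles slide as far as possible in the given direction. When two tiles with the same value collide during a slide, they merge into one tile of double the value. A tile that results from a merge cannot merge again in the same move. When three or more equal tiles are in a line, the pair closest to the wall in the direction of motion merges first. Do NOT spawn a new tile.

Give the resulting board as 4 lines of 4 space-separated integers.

Slide right:
row 0: [4, 16, 4, 16] -> [4, 16, 4, 16]
row 1: [16, 32, 4, 0] -> [0, 16, 32, 4]
row 2: [16, 8, 0, 0] -> [0, 0, 16, 8]
row 3: [0, 2, 32, 0] -> [0, 0, 2, 32]

Answer:  4 16  4 16
 0 16 32  4
 0  0 16  8
 0  0  2 32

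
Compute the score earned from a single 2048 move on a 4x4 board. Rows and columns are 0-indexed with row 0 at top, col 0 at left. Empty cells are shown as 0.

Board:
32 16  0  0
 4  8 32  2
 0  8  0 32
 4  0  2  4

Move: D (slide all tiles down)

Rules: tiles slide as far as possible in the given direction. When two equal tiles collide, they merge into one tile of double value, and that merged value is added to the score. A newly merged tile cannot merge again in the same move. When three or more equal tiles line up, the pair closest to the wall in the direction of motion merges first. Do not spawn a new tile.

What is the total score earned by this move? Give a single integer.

Slide down:
col 0: [32, 4, 0, 4] -> [0, 0, 32, 8]  score +8 (running 8)
col 1: [16, 8, 8, 0] -> [0, 0, 16, 16]  score +16 (running 24)
col 2: [0, 32, 0, 2] -> [0, 0, 32, 2]  score +0 (running 24)
col 3: [0, 2, 32, 4] -> [0, 2, 32, 4]  score +0 (running 24)
Board after move:
 0  0  0  0
 0  0  0  2
32 16 32 32
 8 16  2  4

Answer: 24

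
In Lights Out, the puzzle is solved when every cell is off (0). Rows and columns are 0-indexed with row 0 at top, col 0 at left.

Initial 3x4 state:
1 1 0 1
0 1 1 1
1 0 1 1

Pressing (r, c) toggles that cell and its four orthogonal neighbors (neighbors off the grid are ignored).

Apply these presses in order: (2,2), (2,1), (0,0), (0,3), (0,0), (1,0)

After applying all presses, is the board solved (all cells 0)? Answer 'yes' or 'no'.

After press 1 at (2,2):
1 1 0 1
0 1 0 1
1 1 0 0

After press 2 at (2,1):
1 1 0 1
0 0 0 1
0 0 1 0

After press 3 at (0,0):
0 0 0 1
1 0 0 1
0 0 1 0

After press 4 at (0,3):
0 0 1 0
1 0 0 0
0 0 1 0

After press 5 at (0,0):
1 1 1 0
0 0 0 0
0 0 1 0

After press 6 at (1,0):
0 1 1 0
1 1 0 0
1 0 1 0

Lights still on: 6

Answer: no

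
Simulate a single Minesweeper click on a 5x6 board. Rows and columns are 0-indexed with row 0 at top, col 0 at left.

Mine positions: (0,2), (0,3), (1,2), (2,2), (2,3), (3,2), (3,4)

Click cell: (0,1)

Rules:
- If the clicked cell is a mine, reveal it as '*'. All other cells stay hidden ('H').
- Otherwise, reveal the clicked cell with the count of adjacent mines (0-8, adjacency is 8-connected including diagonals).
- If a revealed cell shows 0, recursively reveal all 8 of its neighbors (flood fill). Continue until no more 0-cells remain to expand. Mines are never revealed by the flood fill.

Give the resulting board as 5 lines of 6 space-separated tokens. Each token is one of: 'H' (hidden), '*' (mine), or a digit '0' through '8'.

H 2 H H H H
H H H H H H
H H H H H H
H H H H H H
H H H H H H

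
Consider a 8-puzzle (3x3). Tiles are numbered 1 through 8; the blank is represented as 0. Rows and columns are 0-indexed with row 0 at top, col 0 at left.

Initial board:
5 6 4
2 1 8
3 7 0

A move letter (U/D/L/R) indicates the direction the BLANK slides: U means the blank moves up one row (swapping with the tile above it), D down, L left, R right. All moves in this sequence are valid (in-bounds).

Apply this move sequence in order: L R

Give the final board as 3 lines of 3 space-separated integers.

Answer: 5 6 4
2 1 8
3 7 0

Derivation:
After move 1 (L):
5 6 4
2 1 8
3 0 7

After move 2 (R):
5 6 4
2 1 8
3 7 0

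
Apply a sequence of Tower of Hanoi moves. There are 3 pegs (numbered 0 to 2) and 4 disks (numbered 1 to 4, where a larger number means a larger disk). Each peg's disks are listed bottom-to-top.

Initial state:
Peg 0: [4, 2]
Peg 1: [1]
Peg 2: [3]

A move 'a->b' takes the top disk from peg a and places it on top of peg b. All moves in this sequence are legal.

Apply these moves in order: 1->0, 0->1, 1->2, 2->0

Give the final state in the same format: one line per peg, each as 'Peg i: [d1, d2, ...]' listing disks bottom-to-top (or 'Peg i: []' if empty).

Answer: Peg 0: [4, 2, 1]
Peg 1: []
Peg 2: [3]

Derivation:
After move 1 (1->0):
Peg 0: [4, 2, 1]
Peg 1: []
Peg 2: [3]

After move 2 (0->1):
Peg 0: [4, 2]
Peg 1: [1]
Peg 2: [3]

After move 3 (1->2):
Peg 0: [4, 2]
Peg 1: []
Peg 2: [3, 1]

After move 4 (2->0):
Peg 0: [4, 2, 1]
Peg 1: []
Peg 2: [3]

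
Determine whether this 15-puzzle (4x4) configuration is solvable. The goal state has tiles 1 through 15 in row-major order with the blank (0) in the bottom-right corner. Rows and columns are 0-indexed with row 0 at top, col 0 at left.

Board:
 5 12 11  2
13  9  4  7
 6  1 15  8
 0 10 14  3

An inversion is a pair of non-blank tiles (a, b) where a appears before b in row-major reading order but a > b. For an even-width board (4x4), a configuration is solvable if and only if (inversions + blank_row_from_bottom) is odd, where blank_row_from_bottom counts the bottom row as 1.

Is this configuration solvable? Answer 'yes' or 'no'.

Inversions: 52
Blank is in row 3 (0-indexed from top), which is row 1 counting from the bottom (bottom = 1).
52 + 1 = 53, which is odd, so the puzzle is solvable.

Answer: yes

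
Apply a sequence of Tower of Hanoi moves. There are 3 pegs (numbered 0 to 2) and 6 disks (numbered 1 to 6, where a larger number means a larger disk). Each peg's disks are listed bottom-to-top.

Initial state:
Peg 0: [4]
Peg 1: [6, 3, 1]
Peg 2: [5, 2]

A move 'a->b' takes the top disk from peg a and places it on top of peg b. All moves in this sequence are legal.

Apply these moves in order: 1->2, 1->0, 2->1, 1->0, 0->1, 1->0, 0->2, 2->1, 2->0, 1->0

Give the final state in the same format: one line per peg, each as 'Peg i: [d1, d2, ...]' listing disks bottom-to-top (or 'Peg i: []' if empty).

After move 1 (1->2):
Peg 0: [4]
Peg 1: [6, 3]
Peg 2: [5, 2, 1]

After move 2 (1->0):
Peg 0: [4, 3]
Peg 1: [6]
Peg 2: [5, 2, 1]

After move 3 (2->1):
Peg 0: [4, 3]
Peg 1: [6, 1]
Peg 2: [5, 2]

After move 4 (1->0):
Peg 0: [4, 3, 1]
Peg 1: [6]
Peg 2: [5, 2]

After move 5 (0->1):
Peg 0: [4, 3]
Peg 1: [6, 1]
Peg 2: [5, 2]

After move 6 (1->0):
Peg 0: [4, 3, 1]
Peg 1: [6]
Peg 2: [5, 2]

After move 7 (0->2):
Peg 0: [4, 3]
Peg 1: [6]
Peg 2: [5, 2, 1]

After move 8 (2->1):
Peg 0: [4, 3]
Peg 1: [6, 1]
Peg 2: [5, 2]

After move 9 (2->0):
Peg 0: [4, 3, 2]
Peg 1: [6, 1]
Peg 2: [5]

After move 10 (1->0):
Peg 0: [4, 3, 2, 1]
Peg 1: [6]
Peg 2: [5]

Answer: Peg 0: [4, 3, 2, 1]
Peg 1: [6]
Peg 2: [5]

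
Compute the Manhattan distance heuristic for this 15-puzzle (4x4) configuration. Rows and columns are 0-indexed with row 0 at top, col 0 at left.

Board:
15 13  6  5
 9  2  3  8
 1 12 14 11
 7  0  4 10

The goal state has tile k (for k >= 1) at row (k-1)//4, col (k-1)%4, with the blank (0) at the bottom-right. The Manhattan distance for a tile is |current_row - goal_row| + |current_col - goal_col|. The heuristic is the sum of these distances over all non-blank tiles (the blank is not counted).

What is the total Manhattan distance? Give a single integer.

Answer: 36

Derivation:
Tile 15: (0,0)->(3,2) = 5
Tile 13: (0,1)->(3,0) = 4
Tile 6: (0,2)->(1,1) = 2
Tile 5: (0,3)->(1,0) = 4
Tile 9: (1,0)->(2,0) = 1
Tile 2: (1,1)->(0,1) = 1
Tile 3: (1,2)->(0,2) = 1
Tile 8: (1,3)->(1,3) = 0
Tile 1: (2,0)->(0,0) = 2
Tile 12: (2,1)->(2,3) = 2
Tile 14: (2,2)->(3,1) = 2
Tile 11: (2,3)->(2,2) = 1
Tile 7: (3,0)->(1,2) = 4
Tile 4: (3,2)->(0,3) = 4
Tile 10: (3,3)->(2,1) = 3
Sum: 5 + 4 + 2 + 4 + 1 + 1 + 1 + 0 + 2 + 2 + 2 + 1 + 4 + 4 + 3 = 36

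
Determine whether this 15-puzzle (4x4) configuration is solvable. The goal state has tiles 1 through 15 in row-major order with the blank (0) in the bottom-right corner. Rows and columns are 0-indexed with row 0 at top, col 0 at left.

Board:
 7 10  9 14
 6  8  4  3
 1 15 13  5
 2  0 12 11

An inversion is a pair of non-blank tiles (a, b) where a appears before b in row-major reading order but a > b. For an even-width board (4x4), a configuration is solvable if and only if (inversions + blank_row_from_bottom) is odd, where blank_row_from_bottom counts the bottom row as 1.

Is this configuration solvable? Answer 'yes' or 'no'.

Answer: no

Derivation:
Inversions: 57
Blank is in row 3 (0-indexed from top), which is row 1 counting from the bottom (bottom = 1).
57 + 1 = 58, which is even, so the puzzle is not solvable.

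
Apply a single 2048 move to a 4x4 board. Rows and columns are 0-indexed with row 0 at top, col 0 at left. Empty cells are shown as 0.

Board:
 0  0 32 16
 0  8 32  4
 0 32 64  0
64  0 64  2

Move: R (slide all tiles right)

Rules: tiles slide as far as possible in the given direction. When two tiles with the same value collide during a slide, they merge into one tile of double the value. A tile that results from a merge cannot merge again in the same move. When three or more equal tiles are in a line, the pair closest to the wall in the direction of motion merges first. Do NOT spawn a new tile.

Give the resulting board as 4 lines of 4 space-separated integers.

Answer:   0   0  32  16
  0   8  32   4
  0   0  32  64
  0   0 128   2

Derivation:
Slide right:
row 0: [0, 0, 32, 16] -> [0, 0, 32, 16]
row 1: [0, 8, 32, 4] -> [0, 8, 32, 4]
row 2: [0, 32, 64, 0] -> [0, 0, 32, 64]
row 3: [64, 0, 64, 2] -> [0, 0, 128, 2]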